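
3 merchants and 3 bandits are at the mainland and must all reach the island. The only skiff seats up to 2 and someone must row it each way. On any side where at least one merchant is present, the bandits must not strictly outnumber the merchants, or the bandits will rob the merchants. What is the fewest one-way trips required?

Counting alone: each trip to the island takes at most 2 across and each return brings at least 1 back, so after t trips out (and t−1 returns) at most 2t − (t−1) of the 6 are across; that first reaches 6 at t = 5, so at least 9 crossings are needed.
The safety rule pushes this higher. Following every safe sequence of crossings, the most of the 6 that can be at the island as the skiff arrives there on crossing 9 is 5 — never all 6.
So no plan with fewer than 11 crossings exists, and this one achieves 11:
1. 2 bandits → the island.  (the mainland: 3M 1B; the island: 0M 2B)
2. 1 bandit ← the mainland.  (the mainland: 3M 2B; the island: 0M 1B)
3. 2 bandits → the island.  (the mainland: 3M 0B; the island: 0M 3B)
4. 1 bandit ← the mainland.  (the mainland: 3M 1B; the island: 0M 2B)
5. 2 merchants → the island.  (the mainland: 1M 1B; the island: 2M 2B)
6. 1 merchant and 1 bandit ← the mainland.  (the mainland: 2M 2B; the island: 1M 1B)
7. 2 merchants → the island.  (the mainland: 0M 2B; the island: 3M 1B)
8. 1 bandit ← the mainland.  (the mainland: 0M 3B; the island: 3M 0B)
9. 2 bandits → the island.  (the mainland: 0M 1B; the island: 3M 2B)
10. 1 bandit ← the mainland.  (the mainland: 0M 2B; the island: 3M 1B)
11. 2 bandits → the island.  (the mainland: 0M 0B; the island: 3M 3B)

11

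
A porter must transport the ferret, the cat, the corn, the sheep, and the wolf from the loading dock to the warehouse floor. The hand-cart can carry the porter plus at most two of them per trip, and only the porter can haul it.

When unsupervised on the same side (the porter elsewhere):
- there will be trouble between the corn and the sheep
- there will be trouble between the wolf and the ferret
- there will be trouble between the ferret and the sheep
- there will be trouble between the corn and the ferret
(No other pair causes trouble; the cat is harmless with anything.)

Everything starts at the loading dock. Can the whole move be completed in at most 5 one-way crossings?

No

Counting alone: the porter can take at most 2 across per trip to the warehouse floor, so moving all 5 needs at least 3 loaded trips out, with a return between consecutive ones — at least 5 crossings.
The safety rule pushes this higher. Following every safe sequence of crossings, the most of the 5 that can be at the warehouse floor as the hand-cart arrives there on crossing 5 is 4 — never all 5.
So the move cannot be finished within 5 crossings. (The shortest complete plan takes 7:)
1. Porter goes to the warehouse floor with the corn and the ferret.  [the loading dock: the cat, the sheep, the wolf | the warehouse floor: the corn, the ferret]
2. Porter goes back to the loading dock with the ferret.  [the loading dock: the cat, the ferret, the sheep, the wolf | the warehouse floor: the corn]
3. Porter goes to the warehouse floor with the cat and the ferret.  [the loading dock: the sheep, the wolf | the warehouse floor: the cat, the corn, the ferret]
4. Porter goes back to the loading dock with the ferret.  [the loading dock: the ferret, the sheep, the wolf | the warehouse floor: the cat, the corn]
5. Porter goes to the warehouse floor with the ferret and the wolf.  [the loading dock: the sheep | the warehouse floor: the cat, the corn, the ferret, the wolf]
6. Porter goes back to the loading dock with the ferret.  [the loading dock: the ferret, the sheep | the warehouse floor: the cat, the corn, the wolf]
7. Porter goes to the warehouse floor with the ferret and the sheep.  [the loading dock: — | the warehouse floor: the cat, the corn, the ferret, the sheep, the wolf]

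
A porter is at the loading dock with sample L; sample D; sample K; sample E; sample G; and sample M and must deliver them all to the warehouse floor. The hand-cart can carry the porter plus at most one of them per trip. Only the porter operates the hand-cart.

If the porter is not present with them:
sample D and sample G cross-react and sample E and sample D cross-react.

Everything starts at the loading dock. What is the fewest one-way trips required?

Counting alone: the porter can take at most 1 across per trip to the warehouse floor, so moving all 6 needs at least 6 loaded trips out, with a return between consecutive ones — at least 11 crossings.
The safety rule pushes this higher. Following every safe sequence of crossings, the most of the 6 that can be at the warehouse floor as the hand-cart arrives there on crossing 11 is 5 — never all 6.
So no plan with fewer than 13 crossings exists, and this one achieves 13:
1. Porter goes to the warehouse floor with sample D.
2. Porter goes back to the loading dock alone.
3. Porter goes to the warehouse floor with sample L.
4. Porter goes back to the loading dock alone.
5. Porter goes to the warehouse floor with sample K.
6. Porter goes back to the loading dock alone.
7. Porter goes to the warehouse floor with sample E.
8. Porter goes back to the loading dock with sample D.
9. Porter goes to the warehouse floor with sample G.
10. Porter goes back to the loading dock alone.
11. Porter goes to the warehouse floor with sample M.
12. Porter goes back to the loading dock alone.
13. Porter goes to the warehouse floor with sample D.

13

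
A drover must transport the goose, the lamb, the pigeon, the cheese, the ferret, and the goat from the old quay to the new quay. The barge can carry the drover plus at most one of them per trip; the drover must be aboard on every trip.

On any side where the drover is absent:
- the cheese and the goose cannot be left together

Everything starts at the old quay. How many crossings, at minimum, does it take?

Counting alone: the drover can take at most 1 across per trip to the new quay, so moving all 6 needs at least 6 loaded trips out, with a return between consecutive ones — at least 11 crossings.
The plan below uses exactly 11 crossings, so it is optimal:
1. Drover goes to the new quay with the goose.
2. Drover goes back to the old quay alone.
3. Drover goes to the new quay with the lamb.
4. Drover goes back to the old quay alone.
5. Drover goes to the new quay with the pigeon.
6. Drover goes back to the old quay alone.
7. Drover goes to the new quay with the ferret.
8. Drover goes back to the old quay alone.
9. Drover goes to the new quay with the goat.
10. Drover goes back to the old quay alone.
11. Drover goes to the new quay with the cheese.

11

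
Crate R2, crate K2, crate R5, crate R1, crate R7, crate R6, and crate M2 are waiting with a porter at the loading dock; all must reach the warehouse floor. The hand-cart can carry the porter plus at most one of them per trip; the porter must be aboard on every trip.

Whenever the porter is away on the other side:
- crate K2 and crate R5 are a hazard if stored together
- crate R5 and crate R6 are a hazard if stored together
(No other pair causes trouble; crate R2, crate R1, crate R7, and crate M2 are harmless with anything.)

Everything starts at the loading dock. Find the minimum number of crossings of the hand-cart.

Counting alone: the porter can take at most 1 across per trip to the warehouse floor, so moving all 7 needs at least 7 loaded trips out, with a return between consecutive ones — at least 13 crossings.
The safety rule pushes this higher. Following every safe sequence of crossings, the most of the 7 that can be at the warehouse floor as the hand-cart arrives there on crossing 13 is 6 — never all 7.
So no plan with fewer than 15 crossings exists, and this one achieves 15:
1. Porter goes to the warehouse floor with crate R5.
2. Porter goes back to the loading dock alone.
3. Porter goes to the warehouse floor with crate R2.
4. Porter goes back to the loading dock alone.
5. Porter goes to the warehouse floor with crate K2.
6. Porter goes back to the loading dock with crate R5.
7. Porter goes to the warehouse floor with crate R6.
8. Porter goes back to the loading dock alone.
9. Porter goes to the warehouse floor with crate R1.
10. Porter goes back to the loading dock alone.
11. Porter goes to the warehouse floor with crate R7.
12. Porter goes back to the loading dock alone.
13. Porter goes to the warehouse floor with crate M2.
14. Porter goes back to the loading dock alone.
15. Porter goes to the warehouse floor with crate R5.

15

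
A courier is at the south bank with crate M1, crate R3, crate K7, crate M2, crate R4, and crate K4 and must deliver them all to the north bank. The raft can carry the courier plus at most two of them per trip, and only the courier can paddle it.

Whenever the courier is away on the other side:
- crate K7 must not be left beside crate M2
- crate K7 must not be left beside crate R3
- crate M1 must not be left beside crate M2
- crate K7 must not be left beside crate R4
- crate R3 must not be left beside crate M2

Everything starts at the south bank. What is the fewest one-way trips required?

9

Counting alone: the courier can take at most 2 across per trip to the north bank, so moving all 6 needs at least 3 loaded trips out, with a return between consecutive ones — at least 5 crossings.
The safety rule pushes this higher. Following every safe sequence of crossings, the most of the 6 that can be at the north bank as the raft arrives there on crossings 5, 7 is 4, 5 respectively — never all 6.
So no plan with fewer than 9 crossings exists, and this one achieves 9:
1. Courier goes to the north bank with crate K7 and crate M2.  [the south bank: crate K4, crate M1, crate R3, crate R4 | the north bank: crate K7, crate M2]
2. Courier goes back to the south bank with crate K7.  [the south bank: crate K4, crate K7, crate M1, crate R3, crate R4 | the north bank: crate M2]
3. Courier goes to the north bank with crate K7 and crate M1.  [the south bank: crate K4, crate R3, crate R4 | the north bank: crate K7, crate M1, crate M2]
4. Courier goes back to the south bank with crate M2.  [the south bank: crate K4, crate M2, crate R3, crate R4 | the north bank: crate K7, crate M1]
5. Courier goes to the north bank with crate R3 and crate R4.  [the south bank: crate K4, crate M2 | the north bank: crate K7, crate M1, crate R3, crate R4]
6. Courier goes back to the south bank with crate K7.  [the south bank: crate K4, crate K7, crate M2 | the north bank: crate M1, crate R3, crate R4]
7. Courier goes to the north bank with crate K4 and crate K7.  [the south bank: crate M2 | the north bank: crate K4, crate K7, crate M1, crate R3, crate R4]
8. Courier goes back to the south bank with crate K7.  [the south bank: crate K7, crate M2 | the north bank: crate K4, crate M1, crate R3, crate R4]
9. Courier goes to the north bank with crate K7 and crate M2.  [the south bank: — | the north bank: crate K4, crate K7, crate M1, crate M2, crate R3, crate R4]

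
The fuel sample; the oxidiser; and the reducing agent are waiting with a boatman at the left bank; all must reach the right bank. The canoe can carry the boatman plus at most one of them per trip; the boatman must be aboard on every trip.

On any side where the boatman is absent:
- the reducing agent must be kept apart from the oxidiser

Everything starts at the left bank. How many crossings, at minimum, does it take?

Counting alone: the boatman can take at most 1 across per trip to the right bank, so moving all 3 needs at least 3 loaded trips out, with a return between consecutive ones — at least 5 crossings.
The plan below uses exactly 5 crossings, so it is optimal:
1. Boatman goes to the right bank with the oxidiser.  [the left bank: the fuel sample, the reducing agent | the right bank: the oxidiser]
2. Boatman goes back to the left bank alone.  [the left bank: the fuel sample, the reducing agent | the right bank: the oxidiser]
3. Boatman goes to the right bank with the fuel sample.  [the left bank: the reducing agent | the right bank: the fuel sample, the oxidiser]
4. Boatman goes back to the left bank alone.  [the left bank: the reducing agent | the right bank: the fuel sample, the oxidiser]
5. Boatman goes to the right bank with the reducing agent.  [the left bank: — | the right bank: the fuel sample, the oxidiser, the reducing agent]

5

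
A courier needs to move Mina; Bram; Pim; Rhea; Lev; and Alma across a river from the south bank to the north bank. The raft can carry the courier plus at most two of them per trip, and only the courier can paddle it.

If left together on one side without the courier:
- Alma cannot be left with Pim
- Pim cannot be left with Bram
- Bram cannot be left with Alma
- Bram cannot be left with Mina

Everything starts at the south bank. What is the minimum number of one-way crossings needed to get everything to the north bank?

9

Counting alone: the courier can take at most 2 across per trip to the north bank, so moving all 6 needs at least 3 loaded trips out, with a return between consecutive ones — at least 5 crossings.
The safety rule pushes this higher. Following every safe sequence of crossings, the most of the 6 that can be at the north bank as the raft arrives there on crossings 5, 7 is 4, 5 respectively — never all 6.
So no plan with fewer than 9 crossings exists, and this one achieves 9:
1. Courier goes to the north bank with Bram and Pim.
2. Courier goes back to the south bank with Bram.
3. Courier goes to the north bank with Bram and Mina.
4. Courier goes back to the south bank with Bram.
5. Courier goes to the north bank with Bram and Rhea.
6. Courier goes back to the south bank with Bram.
7. Courier goes to the north bank with Bram and Lev.
8. Courier goes back to the south bank with Bram.
9. Courier goes to the north bank with Alma and Bram.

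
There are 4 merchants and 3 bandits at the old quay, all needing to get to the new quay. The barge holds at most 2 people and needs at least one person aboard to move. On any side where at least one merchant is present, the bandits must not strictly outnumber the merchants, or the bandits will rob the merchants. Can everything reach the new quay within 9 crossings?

No

Counting alone: each trip to the new quay takes at most 2 across and each return brings at least 1 back, so after t trips out (and t−1 returns) at most 2t − (t−1) of the 7 are across; that first reaches 7 at t = 6, so at least 11 crossings are needed.
Since 9 < 11, 9 crossings cannot be enough. (The shortest complete plan in fact takes 11:)
1. 2 bandits → the new quay.  (the old quay: 4M 1B; the new quay: 0M 2B)
2. 1 bandit ← the old quay.  (the old quay: 4M 2B; the new quay: 0M 1B)
3. 2 bandits → the new quay.  (the old quay: 4M 0B; the new quay: 0M 3B)
4. 1 bandit ← the old quay.  (the old quay: 4M 1B; the new quay: 0M 2B)
5. 2 merchants → the new quay.  (the old quay: 2M 1B; the new quay: 2M 2B)
6. 1 bandit ← the old quay.  (the old quay: 2M 2B; the new quay: 2M 1B)
7. 1 merchant and 1 bandit → the new quay.  (the old quay: 1M 1B; the new quay: 3M 2B)
8. 1 merchant ← the old quay.  (the old quay: 2M 1B; the new quay: 2M 2B)
9. 1 merchant and 1 bandit → the new quay.  (the old quay: 1M 0B; the new quay: 3M 3B)
10. 1 bandit ← the old quay.  (the old quay: 1M 1B; the new quay: 3M 2B)
11. 1 merchant and 1 bandit → the new quay.  (the old quay: 0M 0B; the new quay: 4M 3B)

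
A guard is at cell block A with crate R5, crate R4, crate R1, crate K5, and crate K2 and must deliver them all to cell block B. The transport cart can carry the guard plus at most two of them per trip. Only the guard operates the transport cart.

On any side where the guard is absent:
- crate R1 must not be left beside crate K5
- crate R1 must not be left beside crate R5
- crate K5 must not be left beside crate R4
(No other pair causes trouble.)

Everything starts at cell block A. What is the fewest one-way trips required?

5

Counting alone: the guard can take at most 2 across per trip to cell block B, so moving all 5 needs at least 3 loaded trips out, with a return between consecutive ones — at least 5 crossings.
The plan below uses exactly 5 crossings, so it is optimal:
1. Guard goes to cell block B with crate K5 and crate R5.
2. Guard goes back to cell block A alone.
3. Guard goes to cell block B with crate K2.
4. Guard goes back to cell block A alone.
5. Guard goes to cell block B with crate R1 and crate R4.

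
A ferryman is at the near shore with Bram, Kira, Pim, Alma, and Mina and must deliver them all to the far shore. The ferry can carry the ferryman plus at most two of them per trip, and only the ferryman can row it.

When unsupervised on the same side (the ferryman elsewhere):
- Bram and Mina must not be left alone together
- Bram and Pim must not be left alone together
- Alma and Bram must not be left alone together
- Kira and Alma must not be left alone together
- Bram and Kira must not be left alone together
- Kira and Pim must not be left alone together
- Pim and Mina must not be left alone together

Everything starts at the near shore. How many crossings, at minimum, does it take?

Whatever the first load, the items left behind include a forbidden pair without the ferryman. No opening move is safe, so no plan exists.

impossible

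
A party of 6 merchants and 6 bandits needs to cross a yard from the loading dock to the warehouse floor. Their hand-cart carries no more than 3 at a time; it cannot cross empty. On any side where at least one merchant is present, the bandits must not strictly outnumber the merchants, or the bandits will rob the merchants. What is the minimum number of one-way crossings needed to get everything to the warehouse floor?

Following every safe sequence of crossings from the start, the most of the 12 that can be at the warehouse floor as the hand-cart arrives there on crossings 1, 3, 5 is 3, 5, 6 respectively; the best ever achieved is 6 of 12.
From crossing 7 on, no configuration arises that was not already reachable earlier: only 17 distinct safe configurations (who is on which side, and where the hand-cart is) can ever be reached, none of them has everyone across, and every continuation just revisits them. They are: 0 merchants + 0 bandits across (hand-cart back at the start); 0 merchants + 1 bandit across (hand-cart there); 0 merchants + 1 bandit across (hand-cart back at the start); 0 merchants + 2 bandits across (hand-cart there); 0 merchants + 2 bandits across (hand-cart back at the start); 0 merchants + 3 bandits across (hand-cart there); 0 merchants + 3 bandits across (hand-cart back at the start); 0 merchants + 4 bandits across (hand-cart there); 0 merchants + 4 bandits across (hand-cart back at the start); 0 merchants + 5 bandits across (hand-cart there); 0 merchants + 5 bandits across (hand-cart back at the start); 0 merchants + 6 bandits across (hand-cart there); 1 merchant + 1 bandit across (hand-cart there); 1 merchant + 1 bandit across (hand-cart back at the start); 2 merchants + 2 bandits across (hand-cart there); 2 merchants + 2 bandits across (hand-cart back at the start); 3 merchants + 3 bandits across (hand-cart there). So no valid plan exists.

impossible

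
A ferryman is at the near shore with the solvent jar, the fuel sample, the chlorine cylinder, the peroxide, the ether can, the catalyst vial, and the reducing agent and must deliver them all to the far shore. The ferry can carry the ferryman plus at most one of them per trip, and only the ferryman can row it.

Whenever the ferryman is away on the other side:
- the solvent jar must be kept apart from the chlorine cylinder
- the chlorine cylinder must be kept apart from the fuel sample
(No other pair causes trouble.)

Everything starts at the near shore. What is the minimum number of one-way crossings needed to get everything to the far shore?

Counting alone: the ferryman can take at most 1 across per trip to the far shore, so moving all 7 needs at least 7 loaded trips out, with a return between consecutive ones — at least 13 crossings.
The safety rule pushes this higher. Following every safe sequence of crossings, the most of the 7 that can be at the far shore as the ferry arrives there on crossing 13 is 6 — never all 7.
So no plan with fewer than 15 crossings exists, and this one achieves 15:
1. Ferryman goes to the far shore with the chlorine cylinder.  [the near shore: the catalyst vial, the ether can, the fuel sample, the peroxide, the reducing agent, the solvent jar | the far shore: the chlorine cylinder]
2. Ferryman goes back to the near shore alone.  [the near shore: the catalyst vial, the ether can, the fuel sample, the peroxide, the reducing agent, the solvent jar | the far shore: the chlorine cylinder]
3. Ferryman goes to the far shore with the solvent jar.  [the near shore: the catalyst vial, the ether can, the fuel sample, the peroxide, the reducing agent | the far shore: the chlorine cylinder, the solvent jar]
4. Ferryman goes back to the near shore with the chlorine cylinder.  [the near shore: the catalyst vial, the chlorine cylinder, the ether can, the fuel sample, the peroxide, the reducing agent | the far shore: the solvent jar]
5. Ferryman goes to the far shore with the fuel sample.  [the near shore: the catalyst vial, the chlorine cylinder, the ether can, the peroxide, the reducing agent | the far shore: the fuel sample, the solvent jar]
6. Ferryman goes back to the near shore alone.  [the near shore: the catalyst vial, the chlorine cylinder, the ether can, the peroxide, the reducing agent | the far shore: the fuel sample, the solvent jar]
7. Ferryman goes to the far shore with the peroxide.  [the near shore: the catalyst vial, the chlorine cylinder, the ether can, the reducing agent | the far shore: the fuel sample, the peroxide, the solvent jar]
8. Ferryman goes back to the near shore alone.  [the near shore: the catalyst vial, the chlorine cylinder, the ether can, the reducing agent | the far shore: the fuel sample, the peroxide, the solvent jar]
9. Ferryman goes to the far shore with the ether can.  [the near shore: the catalyst vial, the chlorine cylinder, the reducing agent | the far shore: the ether can, the fuel sample, the peroxide, the solvent jar]
10. Ferryman goes back to the near shore alone.  [the near shore: the catalyst vial, the chlorine cylinder, the reducing agent | the far shore: the ether can, the fuel sample, the peroxide, the solvent jar]
11. Ferryman goes to the far shore with the catalyst vial.  [the near shore: the chlorine cylinder, the reducing agent | the far shore: the catalyst vial, the ether can, the fuel sample, the peroxide, the solvent jar]
12. Ferryman goes back to the near shore alone.  [the near shore: the chlorine cylinder, the reducing agent | the far shore: the catalyst vial, the ether can, the fuel sample, the peroxide, the solvent jar]
13. Ferryman goes to the far shore with the reducing agent.  [the near shore: the chlorine cylinder | the far shore: the catalyst vial, the ether can, the fuel sample, the peroxide, the reducing agent, the solvent jar]
14. Ferryman goes back to the near shore alone.  [the near shore: the chlorine cylinder | the far shore: the catalyst vial, the ether can, the fuel sample, the peroxide, the reducing agent, the solvent jar]
15. Ferryman goes to the far shore with the chlorine cylinder.  [the near shore: — | the far shore: the catalyst vial, the chlorine cylinder, the ether can, the fuel sample, the peroxide, the reducing agent, the solvent jar]

15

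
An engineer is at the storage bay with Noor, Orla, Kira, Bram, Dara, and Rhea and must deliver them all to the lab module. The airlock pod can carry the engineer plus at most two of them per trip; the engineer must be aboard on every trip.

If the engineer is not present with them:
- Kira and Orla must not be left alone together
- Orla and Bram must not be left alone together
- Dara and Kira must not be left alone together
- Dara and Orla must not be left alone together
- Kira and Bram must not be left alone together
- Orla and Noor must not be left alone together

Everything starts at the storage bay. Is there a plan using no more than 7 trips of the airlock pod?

No

Counting alone: the engineer can take at most 2 across per trip to the lab module, so moving all 6 needs at least 3 loaded trips out, with a return between consecutive ones — at least 5 crossings.
The safety rule pushes this higher. Following every safe sequence of crossings, the most of the 6 that can be at the lab module as the airlock pod arrives there on crossings 5, 7 is 4, 5 respectively — never all 6.
So the move cannot be finished within 7 crossings. (The shortest complete plan takes 9:)
1. Engineer goes to the lab module with Kira and Orla.  [the storage bay: Bram, Dara, Noor, Rhea | the lab module: Kira, Orla]
2. Engineer goes back to the storage bay with Orla.  [the storage bay: Bram, Dara, Noor, Orla, Rhea | the lab module: Kira]
3. Engineer goes to the lab module with Noor and Orla.  [the storage bay: Bram, Dara, Rhea | the lab module: Kira, Noor, Orla]
4. Engineer goes back to the storage bay with Orla.  [the storage bay: Bram, Dara, Orla, Rhea | the lab module: Kira, Noor]
5. Engineer goes to the lab module with Orla and Rhea.  [the storage bay: Bram, Dara | the lab module: Kira, Noor, Orla, Rhea]
6. Engineer goes back to the storage bay with Orla.  [the storage bay: Bram, Dara, Orla | the lab module: Kira, Noor, Rhea]
7. Engineer goes to the lab module with Bram and Dara.  [the storage bay: Orla | the lab module: Bram, Dara, Kira, Noor, Rhea]
8. Engineer goes back to the storage bay with Kira.  [the storage bay: Kira, Orla | the lab module: Bram, Dara, Noor, Rhea]
9. Engineer goes to the lab module with Kira and Orla.  [the storage bay: — | the lab module: Bram, Dara, Kira, Noor, Orla, Rhea]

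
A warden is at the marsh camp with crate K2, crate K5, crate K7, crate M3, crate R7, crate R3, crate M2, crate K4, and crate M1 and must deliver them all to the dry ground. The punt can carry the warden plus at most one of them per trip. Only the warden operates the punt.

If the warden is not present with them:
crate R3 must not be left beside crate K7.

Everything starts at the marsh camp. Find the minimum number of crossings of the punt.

Counting alone: the warden can take at most 1 across per trip to the dry ground, so moving all 9 needs at least 9 loaded trips out, with a return between consecutive ones — at least 17 crossings.
The plan below uses exactly 17 crossings, so it is optimal:
1. Warden goes to the dry ground with crate K7.
2. Warden goes back to the marsh camp alone.
3. Warden goes to the dry ground with crate K2.
4. Warden goes back to the marsh camp alone.
5. Warden goes to the dry ground with crate K5.
6. Warden goes back to the marsh camp alone.
7. Warden goes to the dry ground with crate M3.
8. Warden goes back to the marsh camp alone.
9. Warden goes to the dry ground with crate R7.
10. Warden goes back to the marsh camp alone.
11. Warden goes to the dry ground with crate M2.
12. Warden goes back to the marsh camp alone.
13. Warden goes to the dry ground with crate K4.
14. Warden goes back to the marsh camp alone.
15. Warden goes to the dry ground with crate M1.
16. Warden goes back to the marsh camp alone.
17. Warden goes to the dry ground with crate R3.

17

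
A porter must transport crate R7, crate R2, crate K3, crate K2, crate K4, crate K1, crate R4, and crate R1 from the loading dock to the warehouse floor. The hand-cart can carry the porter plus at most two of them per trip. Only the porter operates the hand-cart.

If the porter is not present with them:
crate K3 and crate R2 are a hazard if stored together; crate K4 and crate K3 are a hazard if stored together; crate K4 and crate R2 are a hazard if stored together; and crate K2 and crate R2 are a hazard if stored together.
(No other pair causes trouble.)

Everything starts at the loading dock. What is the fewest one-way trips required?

13

Counting alone: the porter can take at most 2 across per trip to the warehouse floor, so moving all 8 needs at least 4 loaded trips out, with a return between consecutive ones — at least 7 crossings.
The safety rule pushes this higher. Following every safe sequence of crossings, the most of the 8 that can be at the warehouse floor as the hand-cart arrives there on crossings 7, 9, 11 is 5, 6, 7 respectively — never all 8.
So no plan with fewer than 13 crossings exists, and this one achieves 13:
1. Porter goes to the warehouse floor with crate K3 and crate R2.  [the loading dock: crate K1, crate K2, crate K4, crate R1, crate R4, crate R7 | the warehouse floor: crate K3, crate R2]
2. Porter goes back to the loading dock with crate R2.  [the loading dock: crate K1, crate K2, crate K4, crate R1, crate R2, crate R4, crate R7 | the warehouse floor: crate K3]
3. Porter goes to the warehouse floor with crate R2 and crate R7.  [the loading dock: crate K1, crate K2, crate K4, crate R1, crate R4 | the warehouse floor: crate K3, crate R2, crate R7]
4. Porter goes back to the loading dock with crate R2.  [the loading dock: crate K1, crate K2, crate K4, crate R1, crate R2, crate R4 | the warehouse floor: crate K3, crate R7]
5. Porter goes to the warehouse floor with crate K2 and crate R2.  [the loading dock: crate K1, crate K4, crate R1, crate R4 | the warehouse floor: crate K2, crate K3, crate R2, crate R7]
6. Porter goes back to the loading dock with crate R2.  [the loading dock: crate K1, crate K4, crate R1, crate R2, crate R4 | the warehouse floor: crate K2, crate K3, crate R7]
7. Porter goes to the warehouse floor with crate K1 and crate R2.  [the loading dock: crate K4, crate R1, crate R4 | the warehouse floor: crate K1, crate K2, crate K3, crate R2, crate R7]
8. Porter goes back to the loading dock with crate R2.  [the loading dock: crate K4, crate R1, crate R2, crate R4 | the warehouse floor: crate K1, crate K2, crate K3, crate R7]
9. Porter goes to the warehouse floor with crate R2 and crate R4.  [the loading dock: crate K4, crate R1 | the warehouse floor: crate K1, crate K2, crate K3, crate R2, crate R4, crate R7]
10. Porter goes back to the loading dock with crate R2.  [the loading dock: crate K4, crate R1, crate R2 | the warehouse floor: crate K1, crate K2, crate K3, crate R4, crate R7]
11. Porter goes to the warehouse floor with crate R1 and crate R2.  [the loading dock: crate K4 | the warehouse floor: crate K1, crate K2, crate K3, crate R1, crate R2, crate R4, crate R7]
12. Porter goes back to the loading dock with crate R2.  [the loading dock: crate K4, crate R2 | the warehouse floor: crate K1, crate K2, crate K3, crate R1, crate R4, crate R7]
13. Porter goes to the warehouse floor with crate K4 and crate R2.  [the loading dock: — | the warehouse floor: crate K1, crate K2, crate K3, crate K4, crate R1, crate R2, crate R4, crate R7]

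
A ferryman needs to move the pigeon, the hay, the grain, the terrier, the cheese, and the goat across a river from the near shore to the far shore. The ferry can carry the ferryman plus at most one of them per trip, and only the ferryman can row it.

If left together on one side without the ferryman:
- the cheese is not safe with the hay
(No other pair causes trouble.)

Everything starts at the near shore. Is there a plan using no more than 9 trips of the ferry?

No

Counting alone: the ferryman can take at most 1 across per trip to the far shore, so moving all 6 needs at least 6 loaded trips out, with a return between consecutive ones — at least 11 crossings.
Since 9 < 11, 9 crossings cannot be enough. (The shortest complete plan in fact takes 11:)
1. Ferryman goes to the far shore with the hay.  [the near shore: the cheese, the goat, the grain, the pigeon, the terrier | the far shore: the hay]
2. Ferryman goes back to the near shore alone.  [the near shore: the cheese, the goat, the grain, the pigeon, the terrier | the far shore: the hay]
3. Ferryman goes to the far shore with the pigeon.  [the near shore: the cheese, the goat, the grain, the terrier | the far shore: the hay, the pigeon]
4. Ferryman goes back to the near shore alone.  [the near shore: the cheese, the goat, the grain, the terrier | the far shore: the hay, the pigeon]
5. Ferryman goes to the far shore with the grain.  [the near shore: the cheese, the goat, the terrier | the far shore: the grain, the hay, the pigeon]
6. Ferryman goes back to the near shore alone.  [the near shore: the cheese, the goat, the terrier | the far shore: the grain, the hay, the pigeon]
7. Ferryman goes to the far shore with the terrier.  [the near shore: the cheese, the goat | the far shore: the grain, the hay, the pigeon, the terrier]
8. Ferryman goes back to the near shore alone.  [the near shore: the cheese, the goat | the far shore: the grain, the hay, the pigeon, the terrier]
9. Ferryman goes to the far shore with the goat.  [the near shore: the cheese | the far shore: the goat, the grain, the hay, the pigeon, the terrier]
10. Ferryman goes back to the near shore alone.  [the near shore: the cheese | the far shore: the goat, the grain, the hay, the pigeon, the terrier]
11. Ferryman goes to the far shore with the cheese.  [the near shore: — | the far shore: the cheese, the goat, the grain, the hay, the pigeon, the terrier]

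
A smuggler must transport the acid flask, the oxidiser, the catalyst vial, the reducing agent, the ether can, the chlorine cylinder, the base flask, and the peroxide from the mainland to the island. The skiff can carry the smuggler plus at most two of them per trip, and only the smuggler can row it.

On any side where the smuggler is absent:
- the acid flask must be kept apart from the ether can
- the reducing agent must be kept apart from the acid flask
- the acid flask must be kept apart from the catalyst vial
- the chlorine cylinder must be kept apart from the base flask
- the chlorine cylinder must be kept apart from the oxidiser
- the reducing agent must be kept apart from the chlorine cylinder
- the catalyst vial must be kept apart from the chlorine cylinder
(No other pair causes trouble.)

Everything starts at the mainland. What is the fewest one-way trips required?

9

Counting alone: the smuggler can take at most 2 across per trip to the island, so moving all 8 needs at least 4 loaded trips out, with a return between consecutive ones — at least 7 crossings.
The safety rule pushes this higher. Following every safe sequence of crossings, the most of the 8 that can be at the island as the skiff arrives there on crossing 7 is 6 — never all 8.
So no plan with fewer than 9 crossings exists, and this one achieves 9:
1. Smuggler goes to the island with the acid flask and the chlorine cylinder.  [the mainland: the base flask, the catalyst vial, the ether can, the oxidiser, the peroxide, the reducing agent | the island: the acid flask, the chlorine cylinder]
2. Smuggler goes back to the mainland alone.  [the mainland: the base flask, the catalyst vial, the ether can, the oxidiser, the peroxide, the reducing agent | the island: the acid flask, the chlorine cylinder]
3. Smuggler goes to the island with the base flask and the oxidiser.  [the mainland: the catalyst vial, the ether can, the peroxide, the reducing agent | the island: the acid flask, the base flask, the chlorine cylinder, the oxidiser]
4. Smuggler goes back to the mainland with the chlorine cylinder.  [the mainland: the catalyst vial, the chlorine cylinder, the ether can, the peroxide, the reducing agent | the island: the acid flask, the base flask, the oxidiser]
5. Smuggler goes to the island with the catalyst vial and the reducing agent.  [the mainland: the chlorine cylinder, the ether can, the peroxide | the island: the acid flask, the base flask, the catalyst vial, the oxidiser, the reducing agent]
6. Smuggler goes back to the mainland with the acid flask.  [the mainland: the acid flask, the chlorine cylinder, the ether can, the peroxide | the island: the base flask, the catalyst vial, the oxidiser, the reducing agent]
7. Smuggler goes to the island with the ether can and the peroxide.  [the mainland: the acid flask, the chlorine cylinder | the island: the base flask, the catalyst vial, the ether can, the oxidiser, the peroxide, the reducing agent]
8. Smuggler goes back to the mainland alone.  [the mainland: the acid flask, the chlorine cylinder | the island: the base flask, the catalyst vial, the ether can, the oxidiser, the peroxide, the reducing agent]
9. Smuggler goes to the island with the acid flask and the chlorine cylinder.  [the mainland: — | the island: the acid flask, the base flask, the catalyst vial, the chlorine cylinder, the ether can, the oxidiser, the peroxide, the reducing agent]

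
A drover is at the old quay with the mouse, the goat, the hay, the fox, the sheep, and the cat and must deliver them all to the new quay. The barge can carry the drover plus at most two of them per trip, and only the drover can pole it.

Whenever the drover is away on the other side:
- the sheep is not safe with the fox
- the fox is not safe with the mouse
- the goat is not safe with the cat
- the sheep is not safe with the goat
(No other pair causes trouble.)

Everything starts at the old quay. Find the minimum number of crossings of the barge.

7

Counting alone: the drover can take at most 2 across per trip to the new quay, so moving all 6 needs at least 3 loaded trips out, with a return between consecutive ones — at least 5 crossings.
The safety rule pushes this higher. Following every safe sequence of crossings, the most of the 6 that can be at the new quay as the barge arrives there on crossing 5 is 5 — never all 6.
So no plan with fewer than 7 crossings exists, and this one achieves 7:
1. Drover goes to the new quay with the fox and the goat.  [the old quay: the cat, the hay, the mouse, the sheep | the new quay: the fox, the goat]
2. Drover goes back to the old quay alone.  [the old quay: the cat, the hay, the mouse, the sheep | the new quay: the fox, the goat]
3. Drover goes to the new quay with the hay and the mouse.  [the old quay: the cat, the sheep | the new quay: the fox, the goat, the hay, the mouse]
4. Drover goes back to the old quay with the fox.  [the old quay: the cat, the fox, the sheep | the new quay: the goat, the hay, the mouse]
5. Drover goes to the new quay with the cat and the sheep.  [the old quay: the fox | the new quay: the cat, the goat, the hay, the mouse, the sheep]
6. Drover goes back to the old quay with the goat.  [the old quay: the fox, the goat | the new quay: the cat, the hay, the mouse, the sheep]
7. Drover goes to the new quay with the fox and the goat.  [the old quay: — | the new quay: the cat, the fox, the goat, the hay, the mouse, the sheep]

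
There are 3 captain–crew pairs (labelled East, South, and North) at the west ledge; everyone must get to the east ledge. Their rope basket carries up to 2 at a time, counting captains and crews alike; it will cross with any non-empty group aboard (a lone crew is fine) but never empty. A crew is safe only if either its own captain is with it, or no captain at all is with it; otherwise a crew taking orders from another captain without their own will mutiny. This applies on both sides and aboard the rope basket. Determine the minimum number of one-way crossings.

Counting alone: each trip to the east ledge takes at most 2 across and each return brings at least 1 back, so after t trips out (and t−1 returns) at most 2t − (t−1) of the 6 are across; that first reaches 6 at t = 5, so at least 9 crossings are needed.
The safety rule pushes this higher. Following every safe sequence of crossings, the most of the 6 that can be at the east ledge as the rope basket arrives there on crossing 9 is 5 — never all 6.
So no plan with fewer than 11 crossings exists, and this one achieves 11:
1. captain East and crew East cross → the east ledge.
2. captain East crosses ← the west ledge.
3. crew North and crew South cross → the east ledge.
4. crew East crosses ← the west ledge.
5. captain North and captain South cross → the east ledge.
6. captain South and crew South cross ← the west ledge.
7. captain East and captain South cross → the east ledge.
8. crew North crosses ← the west ledge.
9. crew East and crew South cross → the east ledge.
10. captain North crosses ← the west ledge.
11. captain North and crew North cross → the east ledge.

11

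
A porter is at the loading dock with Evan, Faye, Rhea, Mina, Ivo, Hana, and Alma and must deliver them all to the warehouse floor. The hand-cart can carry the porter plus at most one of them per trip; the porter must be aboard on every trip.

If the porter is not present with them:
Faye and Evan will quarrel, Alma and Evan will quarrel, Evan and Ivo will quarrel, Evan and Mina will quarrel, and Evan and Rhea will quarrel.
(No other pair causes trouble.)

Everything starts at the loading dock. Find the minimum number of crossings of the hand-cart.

impossible

Following every safe sequence of crossings from the start, the most of the 7 that can be at the warehouse floor as the hand-cart arrives there on crossings 1, 3, 5 is 1, 2, 3 respectively; the best ever achieved is 3 of 7.
From crossing 7 on, no configuration arises that was not already reachable earlier: only 26 distinct safe configurations (who is on which side, and where the hand-cart is) can ever be reached, none of them has everyone across, and every continuation just revisits them. So no valid plan exists.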